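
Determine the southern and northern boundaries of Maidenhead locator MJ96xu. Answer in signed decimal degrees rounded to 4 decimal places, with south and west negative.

6.8333, 6.8750

Field M=12, J=9: +12·20° lon, +9·10° lat → SW at lon 60°, lat 0°.
Square 9, 6: +9·2° lon, +6·1° lat → SW at lon 78°, lat 6°.
Subsquare x=23, u=20: +23·0.0833333° lon, +20·0.0416667° lat → SW at lon 79.9167°, lat 6.83333°.
Cell spans 0.0833333° lon × 0.0416667° lat.
south 6.8333, north 6.8750.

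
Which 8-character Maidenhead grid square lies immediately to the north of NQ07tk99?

Latitude extended square 9; +1 → 10, wraps to 0, carry into subsquare.
Latitude subsquare k = 10; +1 → 11 = l.
The longitude characters are unchanged.

NQ07tl90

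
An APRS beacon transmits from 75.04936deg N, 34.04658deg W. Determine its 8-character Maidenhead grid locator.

HQ25xb41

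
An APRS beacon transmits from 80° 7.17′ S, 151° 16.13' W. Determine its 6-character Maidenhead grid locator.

Shift to the Maidenhead origin (180°W, 90°S): lon 28.7312, lat 9.8805.
Field (20°×10°, letters A–R): lon ⌊28.7312/20⌋ = 1 → B; lat ⌊9.8805/10⌋ = 0 → A.
Square (2°×1°, digits 0–9): lon ⌊8.7312/2⌋ = 4; lat ⌊9.8805/1⌋ = 9.
Subsquare (5′×2.5′, letters a–x): lon ⌊0.7312/0.0833333⌋ = 8 → i; lat ⌊0.8805/0.0416667⌋ = 21 → v.

BA49iv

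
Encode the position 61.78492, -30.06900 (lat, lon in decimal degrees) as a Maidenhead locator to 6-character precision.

Shift to the Maidenhead origin (180°W, 90°S): lon 149.9310, lat 151.7849.
Field: lon ⌊149.9310/20⌋ = 7 → H; lat ⌊151.7849/10⌋ = 15 → P.
Square: lon ⌊9.9310/2⌋ = 4; lat ⌊1.7849/1⌋ = 1.
Subsquare: lon ⌊1.9310/0.0833333⌋ = 23 → x; lat ⌊0.7849/0.0416667⌋ = 18 → s.

HP41xs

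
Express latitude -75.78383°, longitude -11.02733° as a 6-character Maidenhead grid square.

IB44lf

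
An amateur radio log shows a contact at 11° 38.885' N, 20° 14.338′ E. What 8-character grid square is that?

KK01cp85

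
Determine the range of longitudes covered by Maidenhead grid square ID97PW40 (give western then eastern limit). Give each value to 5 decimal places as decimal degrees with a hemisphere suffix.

Field I=8, D=3: +8·20° lon, +3·10° lat → SW at lon -20°, lat -60°.
Square 9, 7: +9·2° lon, +7·1° lat → SW at lon -2°, lat -53°.
Subsquare p=15, w=22: +15·0.0833333° lon, +22·0.0416667° lat → SW at lon -0.75°, lat -52.0833°.
Extended square 4, 0: +4·0.00833333° lon, +0·0.00416667° lat → SW at lon -0.716667°, lat -52.0833°.
Cell spans 0.00833333° lon × 0.00416667° lat.
west 0.71667° W, east 0.70833° W.

0.71667° W, 0.70833° W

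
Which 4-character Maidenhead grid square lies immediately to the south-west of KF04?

Longitude square 0; −1 → -1, wraps to 9, carry into field.
Longitude field K = 10; −1 → 9 = J.
Latitude square 4; −1 → 3.

JF93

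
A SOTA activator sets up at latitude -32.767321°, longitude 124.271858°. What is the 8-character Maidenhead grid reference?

PF27df25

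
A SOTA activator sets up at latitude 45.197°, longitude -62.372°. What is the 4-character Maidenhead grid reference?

FN85

Add 180° to longitude and 90° to latitude: 117.63, 135.20.
Field: 117.63/20 → 5 → F, 135.20/10 → 13 → N; chars FN.
Square: 17.63/2 → 8, 5.20/1 → 5; chars 85.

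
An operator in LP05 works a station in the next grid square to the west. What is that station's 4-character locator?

KP95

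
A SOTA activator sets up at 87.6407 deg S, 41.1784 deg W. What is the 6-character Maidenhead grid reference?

GA92ji

Offset from 180°W / 90°S: lon 138.8216°, lat 2.3593°.
Field (20°×10°, letters A–R): 138.8216/20 → 6 → G, 2.3593/10 → 0 → A; chars GA.
Square (2°×1°, digits 0–9): 18.8216/2 → 9, 2.3593/1 → 2; chars 92.
Subsquare (5′×2.5′, letters a–x): 0.8216/0.0833333 → 9 → j, 0.3593/0.0416667 → 8 → i; chars ji.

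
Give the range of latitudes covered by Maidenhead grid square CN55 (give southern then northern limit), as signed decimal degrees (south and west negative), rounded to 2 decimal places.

45.00, 46.00

Field C=2, N=13: +2·20° lon, +13·10° lat → SW at lon -140°, lat 40°.
Square 5, 5: +5·2° lon, +5·1° lat → SW at lon -130°, lat 45°.
Cell spans 2° lon × 1° lat.
south 45.00, north 46.00.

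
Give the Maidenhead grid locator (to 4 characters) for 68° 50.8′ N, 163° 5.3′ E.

RP18

Shift to the Maidenhead origin (180°W, 90°S): lon 343.09, lat 158.85.
Field: 343.09/20 → 17 → R, 158.85/10 → 15 → P; chars RP.
Square: 3.09/2 → 1, 8.85/1 → 8; chars 18.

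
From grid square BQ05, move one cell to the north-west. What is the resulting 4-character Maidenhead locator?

AQ96

Longitude square 0; −1 → -1, wraps to 9, carry into field.
Longitude field B = 1; −1 → 0 = A.
Latitude square 5; +1 → 6.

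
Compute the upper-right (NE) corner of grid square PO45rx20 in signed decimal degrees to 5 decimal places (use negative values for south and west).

Field P=15, O=14: +15·20° lon, +14·10° lat → SW at lon 120°, lat 50°.
Square 4, 5: +4·2° lon, +5·1° lat → SW at lon 128°, lat 55°.
Subsquare r=17, x=23: +17·0.0833333° lon, +23·0.0416667° lat → SW at lon 129.417°, lat 55.9583°.
Extended square 2, 0: +2·0.00833333° lon, +0·0.00416667° lat → SW at lon 129.433°, lat 55.9583°.
Cell spans 0.00833333° lon × 0.00416667° lat. NE corner is SW corner plus one full cell.
latitude 55.96250, longitude 129.44167.

55.96250, 129.44167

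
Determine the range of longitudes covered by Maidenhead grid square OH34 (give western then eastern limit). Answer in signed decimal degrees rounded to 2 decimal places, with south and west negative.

Field O=14, H=7: +14·20° lon, +7·10° lat → SW at lon 100°, lat -20°.
Square 3, 4: +3·2° lon, +4·1° lat → SW at lon 106°, lat -16°.
Cell spans 2° lon × 1° lat.
west 106.00, east 108.00.

106.00, 108.00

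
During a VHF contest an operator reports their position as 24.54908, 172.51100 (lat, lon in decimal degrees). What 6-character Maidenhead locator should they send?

RL64gn

Add 180° to longitude and 90° to latitude: 352.5110, 114.5491.
Field: 352.5110/20 → 17 → R, 114.5491/10 → 11 → L; chars RL.
Square: 12.5110/2 → 6, 4.5491/1 → 4; chars 64.
Subsquare: 0.5110/0.0833333 → 6 → g, 0.5491/0.0416667 → 13 → n; chars gn.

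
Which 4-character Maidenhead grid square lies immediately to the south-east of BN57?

BN66

Longitude square 5; +1 → 6.
Latitude square 7; −1 → 6.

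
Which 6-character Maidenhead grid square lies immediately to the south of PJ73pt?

PJ73ps

Latitude subsquare t = 19; −1 → 18 = s.
The longitude characters are unchanged.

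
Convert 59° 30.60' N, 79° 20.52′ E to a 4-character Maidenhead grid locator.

MO99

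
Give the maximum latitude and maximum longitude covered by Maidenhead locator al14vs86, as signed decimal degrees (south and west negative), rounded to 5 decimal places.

Field A=0, L=11: +0·20° lon, +11·10° lat → SW at lon -180°, lat 20°.
Square 1, 4: +1·2° lon, +4·1° lat → SW at lon -178°, lat 24°.
Subsquare v=21, s=18: +21·0.0833333° lon, +18·0.0416667° lat → SW at lon -176.25°, lat 24.75°.
Extended square 8, 6: +8·0.00833333° lon, +6·0.00416667° lat → SW at lon -176.183°, lat 24.775°.
Cell spans 0.00833333° lon × 0.00416667° lat. NE corner is SW corner plus one full cell.
latitude 24.77917, longitude -176.17500.

24.77917, -176.17500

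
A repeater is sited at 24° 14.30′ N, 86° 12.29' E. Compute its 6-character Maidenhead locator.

Offset from 180°W / 90°S: lon 266.2048°, lat 114.2383°.
Field: 266.2048/20 → 13 → N, 114.2383/10 → 11 → L; chars NL.
Square: 6.2048/2 → 3, 4.2383/1 → 4; chars 34.
Subsquare: 0.2048/0.0833333 → 2 → c, 0.2383/0.0416667 → 5 → f; chars cf.

NL34cf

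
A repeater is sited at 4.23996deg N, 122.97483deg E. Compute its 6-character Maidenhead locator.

PJ14lf

Shift to the Maidenhead origin (180°W, 90°S): lon 302.9748, lat 94.2400.
Field (20°×10°, letters A–R): lon ⌊302.9748/20⌋ = 15 → P; lat ⌊94.2400/10⌋ = 9 → J.
Square (2°×1°, digits 0–9): lon ⌊2.9748/2⌋ = 1; lat ⌊4.2400/1⌋ = 4.
Subsquare (5′×2.5′, letters a–x): lon ⌊0.9748/0.0833333⌋ = 11 → l; lat ⌊0.2400/0.0416667⌋ = 5 → f.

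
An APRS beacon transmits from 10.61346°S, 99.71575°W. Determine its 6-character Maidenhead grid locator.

EH09dj

Add 180° to longitude and 90° to latitude: 80.2843, 79.3865.
Field (20°×10°, letters A–R): 80.2843/20 → 4 → E, 79.3865/10 → 7 → H; chars EH.
Square (2°×1°, digits 0–9): 0.2843/2 → 0, 9.3865/1 → 9; chars 09.
Subsquare (5′×2.5′, letters a–x): 0.2843/0.0833333 → 3 → d, 0.3865/0.0416667 → 9 → j; chars dj.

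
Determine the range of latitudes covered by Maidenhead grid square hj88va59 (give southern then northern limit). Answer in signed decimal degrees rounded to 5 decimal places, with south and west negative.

8.03750, 8.04167

Field H=7, J=9: +7·20° lon, +9·10° lat → SW at lon -40°, lat 0°.
Square 8, 8: +8·2° lon, +8·1° lat → SW at lon -24°, lat 8°.
Subsquare v=21, a=0: +21·0.0833333° lon, +0·0.0416667° lat → SW at lon -22.25°, lat 8°.
Extended square 5, 9: +5·0.00833333° lon, +9·0.00416667° lat → SW at lon -22.2083°, lat 8.0375°.
Cell spans 0.00833333° lon × 0.00416667° lat.
south 8.03750, north 8.04167.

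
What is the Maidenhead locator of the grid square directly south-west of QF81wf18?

Longitude extended square 1; −1 → 0.
Latitude extended square 8; −1 → 7.

QF81wf07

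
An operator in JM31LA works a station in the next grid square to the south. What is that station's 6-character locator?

JM30lx

Latitude subsquare a = 0; −1 → -1, wraps to 23 = x, carry into square.
Latitude square 1; −1 → 0.
The longitude characters are unchanged.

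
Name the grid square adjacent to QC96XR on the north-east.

RC06as

Longitude subsquare x = 23; +1 → 24, wraps to 0 = a, carry into square.
Longitude square 9; +1 → 10, wraps to 0, carry into field.
Longitude field Q = 16; +1 → 17 = R.
Latitude subsquare r = 17; +1 → 18 = s.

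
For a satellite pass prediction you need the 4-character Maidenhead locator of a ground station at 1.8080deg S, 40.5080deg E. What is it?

LI08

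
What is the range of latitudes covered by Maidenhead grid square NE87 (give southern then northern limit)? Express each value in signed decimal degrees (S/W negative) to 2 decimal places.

-43.00, -42.00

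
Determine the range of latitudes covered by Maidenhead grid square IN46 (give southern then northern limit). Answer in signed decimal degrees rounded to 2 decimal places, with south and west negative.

Field I=8, N=13: +8·20° lon, +13·10° lat → SW at lon -20°, lat 40°.
Square 4, 6: +4·2° lon, +6·1° lat → SW at lon -12°, lat 46°.
Cell spans 2° lon × 1° lat.
south 46.00, north 47.00.

46.00, 47.00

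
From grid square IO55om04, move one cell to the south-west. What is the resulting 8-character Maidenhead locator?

Longitude extended square 0; −1 → -1, wraps to 9, carry into subsquare.
Longitude subsquare o = 14; −1 → 13 = n.
Latitude extended square 4; −1 → 3.

IO55nm93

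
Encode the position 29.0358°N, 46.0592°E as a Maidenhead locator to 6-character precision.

LL39aa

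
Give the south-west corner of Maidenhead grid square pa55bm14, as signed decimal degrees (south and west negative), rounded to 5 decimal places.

Field P=15, A=0: +15·20° lon, +0·10° lat → SW at lon 120°, lat -90°.
Square 5, 5: +5·2° lon, +5·1° lat → SW at lon 130°, lat -85°.
Subsquare b=1, m=12: +1·0.0833333° lon, +12·0.0416667° lat → SW at lon 130.083°, lat -84.5°.
Extended square 1, 4: +1·0.00833333° lon, +4·0.00416667° lat → SW at lon 130.092°, lat -84.4833°.
latitude -84.48333, longitude 130.09167.

-84.48333, 130.09167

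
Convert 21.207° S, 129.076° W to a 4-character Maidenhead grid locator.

CG58

Shift to the Maidenhead origin (180°W, 90°S): lon 50.92, lat 68.79.
Field: 50.92/20 → 2 → C, 68.79/10 → 6 → G; chars CG.
Square: 10.92/2 → 5, 8.79/1 → 8; chars 58.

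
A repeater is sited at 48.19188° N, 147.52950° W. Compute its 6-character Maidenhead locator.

BN68fe

Offset from 180°W / 90°S: lon 32.4705°, lat 138.1919°.
Field (20°×10°, letters A–R): 32.4705/20 → 1 → B, 138.1919/10 → 13 → N; chars BN.
Square (2°×1°, digits 0–9): 12.4705/2 → 6, 8.1919/1 → 8; chars 68.
Subsquare (5′×2.5′, letters a–x): 0.4705/0.0833333 → 5 → f, 0.1919/0.0416667 → 4 → e; chars fe.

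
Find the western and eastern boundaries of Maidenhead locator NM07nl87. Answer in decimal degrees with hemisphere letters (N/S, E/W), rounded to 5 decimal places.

81.15000° E, 81.15833° E

Field N=13, M=12: +13·20° lon, +12·10° lat → SW at lon 80°, lat 30°.
Square 0, 7: +0·2° lon, +7·1° lat → SW at lon 80°, lat 37°.
Subsquare n=13, l=11: +13·0.0833333° lon, +11·0.0416667° lat → SW at lon 81.0833°, lat 37.4583°.
Extended square 8, 7: +8·0.00833333° lon, +7·0.00416667° lat → SW at lon 81.15°, lat 37.4875°.
Cell spans 0.00833333° lon × 0.00416667° lat.
west 81.15000° E, east 81.15833° E.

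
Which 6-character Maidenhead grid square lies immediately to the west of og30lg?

Longitude subsquare l = 11; −1 → 10 = k.
The latitude characters are unchanged.

OG30kg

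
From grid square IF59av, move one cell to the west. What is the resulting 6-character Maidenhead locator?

Longitude subsquare a = 0; −1 → -1, wraps to 23 = x, carry into square.
Longitude square 5; −1 → 4.
The latitude characters are unchanged.

IF49xv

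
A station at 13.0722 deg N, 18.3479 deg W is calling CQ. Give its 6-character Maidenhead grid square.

Shift to the Maidenhead origin (180°W, 90°S): lon 161.6521, lat 103.0722.
Field: lon ⌊161.6521/20⌋ = 8 → I; lat ⌊103.0722/10⌋ = 10 → K.
Square: lon ⌊1.6521/2⌋ = 0; lat ⌊3.0722/1⌋ = 3.
Subsquare: lon ⌊1.6521/0.0833333⌋ = 19 → t; lat ⌊0.0722/0.0416667⌋ = 1 → b.

IK03tb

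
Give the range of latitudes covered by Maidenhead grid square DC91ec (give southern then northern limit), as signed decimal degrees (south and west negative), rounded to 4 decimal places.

-68.9167, -68.8750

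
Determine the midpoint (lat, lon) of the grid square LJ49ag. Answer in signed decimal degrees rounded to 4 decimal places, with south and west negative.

Field L=11, J=9: +11·20° lon, +9·10° lat → SW at lon 40°, lat 0°.
Square 4, 9: +4·2° lon, +9·1° lat → SW at lon 48°, lat 9°.
Subsquare a=0, g=6: +0·0.0833333° lon, +6·0.0416667° lat → SW at lon 48°, lat 9.25°.
Cell spans 0.0833333° lon × 0.0416667° lat. Centre is SW corner plus half of each.
latitude 9.2708, longitude 48.0417.

9.2708, 48.0417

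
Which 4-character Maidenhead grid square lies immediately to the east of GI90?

Longitude square 9; +1 → 10, wraps to 0, carry into field.
Longitude field G = 6; +1 → 7 = H.
The latitude characters are unchanged.

HI00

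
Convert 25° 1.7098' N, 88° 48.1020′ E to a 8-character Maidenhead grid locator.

Offset from 180°W / 90°S: lon 268.80170°, lat 115.02850°.
Field: 268.80170/20 → 13 → N, 115.02850/10 → 11 → L; chars NL.
Square: 8.80170/2 → 4, 5.02850/1 → 5; chars 45.
Subsquare: 0.80170/0.0833333 → 9 → j, 0.02850/0.0416667 → 0 → a; chars ja.
Extended square: 0.05170/0.00833333 → 6, 0.02850/0.00416667 → 6; chars 66.

NL45ja66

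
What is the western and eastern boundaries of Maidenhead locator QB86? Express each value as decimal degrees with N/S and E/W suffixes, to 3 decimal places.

Field Q=16, B=1: +16·20° lon, +1·10° lat → SW at lon 140°, lat -80°.
Square 8, 6: +8·2° lon, +6·1° lat → SW at lon 156°, lat -74°.
Cell spans 2° lon × 1° lat.
west 156.000° E, east 158.000° E.

156.000° E, 158.000° E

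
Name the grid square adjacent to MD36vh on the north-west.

MD36ui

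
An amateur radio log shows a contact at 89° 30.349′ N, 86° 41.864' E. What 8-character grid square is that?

Add 180° to longitude and 90° to latitude: 266.69773, 179.50582.
Field (20°×10°, letters A–R): 266.69773/20 → 13 → N, 179.50582/10 → 17 → R; chars NR.
Square (2°×1°, digits 0–9): 6.69773/2 → 3, 9.50582/1 → 9; chars 39.
Subsquare (5′×2.5′, letters a–x): 0.69773/0.0833333 → 8 → i, 0.50582/0.0416667 → 12 → m; chars im.
Extended square (30″×15″, digits 0–9): 0.03107/0.00833333 → 3, 0.00582/0.00416667 → 1; chars 31.

NR39im31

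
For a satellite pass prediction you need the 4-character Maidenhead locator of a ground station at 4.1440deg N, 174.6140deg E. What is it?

RJ74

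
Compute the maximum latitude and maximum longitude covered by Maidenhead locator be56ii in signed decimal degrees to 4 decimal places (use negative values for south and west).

-43.6250, -149.2500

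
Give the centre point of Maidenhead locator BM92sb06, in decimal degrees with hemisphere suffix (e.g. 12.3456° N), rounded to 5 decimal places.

Field B=1, M=12: +1·20° lon, +12·10° lat → SW at lon -160°, lat 30°.
Square 9, 2: +9·2° lon, +2·1° lat → SW at lon -142°, lat 32°.
Subsquare s=18, b=1: +18·0.0833333° lon, +1·0.0416667° lat → SW at lon -140.5°, lat 32.0417°.
Extended square 0, 6: +0·0.00833333° lon, +6·0.00416667° lat → SW at lon -140.5°, lat 32.0667°.
Cell spans 0.00833333° lon × 0.00416667° lat. Centre is SW corner plus half of each.
latitude 32.06875° N, longitude 140.49583° W.

32.06875° N, 140.49583° W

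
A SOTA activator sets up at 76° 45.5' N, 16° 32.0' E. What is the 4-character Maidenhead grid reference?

Add 180° to longitude and 90° to latitude: 196.53, 166.76.
Field: lon ⌊196.53/20⌋ = 9 → J; lat ⌊166.76/10⌋ = 16 → Q.
Square: lon ⌊16.53/2⌋ = 8; lat ⌊6.76/1⌋ = 6.

JQ86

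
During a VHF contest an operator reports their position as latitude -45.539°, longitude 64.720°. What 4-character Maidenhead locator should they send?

Shift to the Maidenhead origin (180°W, 90°S): lon 244.72, lat 44.46.
Field: 244.72/20 → 12 → M, 44.46/10 → 4 → E; chars ME.
Square: 4.72/2 → 2, 4.46/1 → 4; chars 24.

ME24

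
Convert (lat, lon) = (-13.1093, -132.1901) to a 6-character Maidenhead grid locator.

CH36vv

Add 180° to longitude and 90° to latitude: 47.8099, 76.8907.
Field: 47.8099/20 → 2 → C, 76.8907/10 → 7 → H; chars CH.
Square: 7.8099/2 → 3, 6.8907/1 → 6; chars 36.
Subsquare: 1.8099/0.0833333 → 21 → v, 0.8907/0.0416667 → 21 → v; chars vv.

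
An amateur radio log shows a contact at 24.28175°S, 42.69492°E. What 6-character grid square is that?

LG15ir

Add 180° to longitude and 90° to latitude: 222.6949, 65.7182.
Field: 222.6949/20 → 11 → L, 65.7182/10 → 6 → G; chars LG.
Square: 2.6949/2 → 1, 5.7182/1 → 5; chars 15.
Subsquare: 0.6949/0.0833333 → 8 → i, 0.7182/0.0416667 → 17 → r; chars ir.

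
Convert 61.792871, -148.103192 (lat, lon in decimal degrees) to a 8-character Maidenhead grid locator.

BP51wt70

Add 180° to longitude and 90° to latitude: 31.89681, 151.79287.
Field: 31.89681/20 → 1 → B, 151.79287/10 → 15 → P; chars BP.
Square: 11.89681/2 → 5, 1.79287/1 → 1; chars 51.
Subsquare: 1.89681/0.0833333 → 22 → w, 0.79287/0.0416667 → 19 → t; chars wt.
Extended square: 0.06347/0.00833333 → 7, 0.00120/0.00416667 → 0; chars 70.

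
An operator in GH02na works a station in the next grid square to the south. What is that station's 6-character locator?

Latitude subsquare a = 0; −1 → -1, wraps to 23 = x, carry into square.
Latitude square 2; −1 → 1.
The longitude characters are unchanged.

GH01nx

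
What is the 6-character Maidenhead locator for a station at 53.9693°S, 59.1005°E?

LD96na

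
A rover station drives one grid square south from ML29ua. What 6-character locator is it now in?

Latitude subsquare a = 0; −1 → -1, wraps to 23 = x, carry into square.
Latitude square 9; −1 → 8.
The longitude characters are unchanged.

ML28ux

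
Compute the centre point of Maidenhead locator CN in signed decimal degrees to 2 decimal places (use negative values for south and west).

45.00, -130.00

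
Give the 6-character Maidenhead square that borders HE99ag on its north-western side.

Longitude subsquare a = 0; −1 → -1, wraps to 23 = x, carry into square.
Longitude square 9; −1 → 8.
Latitude subsquare g = 6; +1 → 7 = h.

HE89xh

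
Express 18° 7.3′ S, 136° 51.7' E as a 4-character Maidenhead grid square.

Add 180° to longitude and 90° to latitude: 316.86, 71.88.
Field: lon ⌊316.86/20⌋ = 15 → P; lat ⌊71.88/10⌋ = 7 → H.
Square: lon ⌊16.86/2⌋ = 8; lat ⌊1.88/1⌋ = 1.

PH81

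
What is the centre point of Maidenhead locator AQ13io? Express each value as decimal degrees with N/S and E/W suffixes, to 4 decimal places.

Field A=0, Q=16: +0·20° lon, +16·10° lat → SW at lon -180°, lat 70°.
Square 1, 3: +1·2° lon, +3·1° lat → SW at lon -178°, lat 73°.
Subsquare i=8, o=14: +8·0.0833333° lon, +14·0.0416667° lat → SW at lon -177.333°, lat 73.5833°.
Cell spans 0.0833333° lon × 0.0416667° lat. Centre is SW corner plus half of each.
latitude 73.6042° N, longitude 177.2917° W.

73.6042° N, 177.2917° W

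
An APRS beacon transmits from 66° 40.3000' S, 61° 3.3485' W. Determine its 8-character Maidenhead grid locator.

FC93lh38

Add 180° to longitude and 90° to latitude: 118.94419, 23.32833.
Field (20°×10°, letters A–R): lon ⌊118.94419/20⌋ = 5 → F; lat ⌊23.32833/10⌋ = 2 → C.
Square (2°×1°, digits 0–9): lon ⌊18.94419/2⌋ = 9; lat ⌊3.32833/1⌋ = 3.
Subsquare (5′×2.5′, letters a–x): lon ⌊0.94419/0.0833333⌋ = 11 → l; lat ⌊0.32833/0.0416667⌋ = 7 → h.
Extended square (30″×15″, digits 0–9): lon ⌊0.02753/0.00833333⌋ = 3; lat ⌊0.03667/0.00416667⌋ = 8.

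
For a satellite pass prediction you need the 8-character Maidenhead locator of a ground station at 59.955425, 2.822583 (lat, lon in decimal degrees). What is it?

JO19jw89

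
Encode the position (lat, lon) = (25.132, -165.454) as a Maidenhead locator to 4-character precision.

AL75

Offset from 180°W / 90°S: lon 14.55°, lat 115.13°.
Field: 14.55/20 → 0 → A, 115.13/10 → 11 → L; chars AL.
Square: 14.55/2 → 7, 5.13/1 → 5; chars 75.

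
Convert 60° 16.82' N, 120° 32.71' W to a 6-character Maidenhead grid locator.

CP90rg

Offset from 180°W / 90°S: lon 59.4548°, lat 150.2803°.
Field: lon ⌊59.4548/20⌋ = 2 → C; lat ⌊150.2803/10⌋ = 15 → P.
Square: lon ⌊19.4548/2⌋ = 9; lat ⌊0.2803/1⌋ = 0.
Subsquare: lon ⌊1.4548/0.0833333⌋ = 17 → r; lat ⌊0.2803/0.0416667⌋ = 6 → g.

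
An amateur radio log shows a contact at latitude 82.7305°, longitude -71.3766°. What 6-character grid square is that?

FR42hr

Add 180° to longitude and 90° to latitude: 108.6234, 172.7305.
Field: lon ⌊108.6234/20⌋ = 5 → F; lat ⌊172.7305/10⌋ = 17 → R.
Square: lon ⌊8.6234/2⌋ = 4; lat ⌊2.7305/1⌋ = 2.
Subsquare: lon ⌊0.6234/0.0833333⌋ = 7 → h; lat ⌊0.7305/0.0416667⌋ = 17 → r.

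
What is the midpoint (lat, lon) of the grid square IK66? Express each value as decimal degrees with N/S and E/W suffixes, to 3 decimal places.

16.500° N, 7.000° W

Field I=8, K=10: +8·20° lon, +10·10° lat → SW at lon -20°, lat 10°.
Square 6, 6: +6·2° lon, +6·1° lat → SW at lon -8°, lat 16°.
Cell spans 2° lon × 1° lat. Centre is SW corner plus half of each.
latitude 16.500° N, longitude 7.000° W.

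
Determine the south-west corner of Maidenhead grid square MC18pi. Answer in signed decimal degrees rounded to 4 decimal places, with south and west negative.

Field M=12, C=2: +12·20° lon, +2·10° lat → SW at lon 60°, lat -70°.
Square 1, 8: +1·2° lon, +8·1° lat → SW at lon 62°, lat -62°.
Subsquare p=15, i=8: +15·0.0833333° lon, +8·0.0416667° lat → SW at lon 63.25°, lat -61.6667°.
latitude -61.6667, longitude 63.2500.

-61.6667, 63.2500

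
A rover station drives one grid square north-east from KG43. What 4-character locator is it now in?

KG54

Longitude square 4; +1 → 5.
Latitude square 3; +1 → 4.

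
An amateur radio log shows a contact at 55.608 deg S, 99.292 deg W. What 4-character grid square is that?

Shift to the Maidenhead origin (180°W, 90°S): lon 80.71, lat 34.39.
Field (20°×10°, letters A–R): lon ⌊80.71/20⌋ = 4 → E; lat ⌊34.39/10⌋ = 3 → D.
Square (2°×1°, digits 0–9): lon ⌊0.71/2⌋ = 0; lat ⌊4.39/1⌋ = 4.

ED04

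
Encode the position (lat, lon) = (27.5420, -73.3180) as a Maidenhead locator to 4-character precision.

FL37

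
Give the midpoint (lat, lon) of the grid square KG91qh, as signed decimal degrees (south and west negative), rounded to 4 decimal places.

Field K=10, G=6: +10·20° lon, +6·10° lat → SW at lon 20°, lat -30°.
Square 9, 1: +9·2° lon, +1·1° lat → SW at lon 38°, lat -29°.
Subsquare q=16, h=7: +16·0.0833333° lon, +7·0.0416667° lat → SW at lon 39.3333°, lat -28.7083°.
Cell spans 0.0833333° lon × 0.0416667° lat. Centre is SW corner plus half of each.
latitude -28.6875, longitude 39.3750.

-28.6875, 39.3750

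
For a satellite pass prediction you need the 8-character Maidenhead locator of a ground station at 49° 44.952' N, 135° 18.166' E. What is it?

Offset from 180°W / 90°S: lon 315.30277°, lat 139.74920°.
Field (20°×10°, letters A–R): lon ⌊315.30277/20⌋ = 15 → P; lat ⌊139.74920/10⌋ = 13 → N.
Square (2°×1°, digits 0–9): lon ⌊15.30277/2⌋ = 7; lat ⌊9.74920/1⌋ = 9.
Subsquare (5′×2.5′, letters a–x): lon ⌊1.30277/0.0833333⌋ = 15 → p; lat ⌊0.74920/0.0416667⌋ = 17 → r.
Extended square (30″×15″, digits 0–9): lon ⌊0.05277/0.00833333⌋ = 6; lat ⌊0.04087/0.00416667⌋ = 9.

PN79pr69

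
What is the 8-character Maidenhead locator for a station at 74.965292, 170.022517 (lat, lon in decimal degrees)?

RQ54ax21

Shift to the Maidenhead origin (180°W, 90°S): lon 350.02252, lat 164.96529.
Field: 350.02252/20 → 17 → R, 164.96529/10 → 16 → Q; chars RQ.
Square: 10.02252/2 → 5, 4.96529/1 → 4; chars 54.
Subsquare: 0.02252/0.0833333 → 0 → a, 0.96529/0.0416667 → 23 → x; chars ax.
Extended square: 0.02252/0.00833333 → 2, 0.00696/0.00416667 → 1; chars 21.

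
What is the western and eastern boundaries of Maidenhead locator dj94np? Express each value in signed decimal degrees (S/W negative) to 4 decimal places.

-100.9167, -100.8333

Field D=3, J=9: +3·20° lon, +9·10° lat → SW at lon -120°, lat 0°.
Square 9, 4: +9·2° lon, +4·1° lat → SW at lon -102°, lat 4°.
Subsquare n=13, p=15: +13·0.0833333° lon, +15·0.0416667° lat → SW at lon -100.917°, lat 4.625°.
Cell spans 0.0833333° lon × 0.0416667° lat.
west -100.9167, east -100.8333.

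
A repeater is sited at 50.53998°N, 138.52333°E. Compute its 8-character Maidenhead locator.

Offset from 180°W / 90°S: lon 318.52333°, lat 140.53998°.
Field: 318.52333/20 → 15 → P, 140.53998/10 → 14 → O; chars PO.
Square: 18.52333/2 → 9, 0.53998/1 → 0; chars 90.
Subsquare: 0.52333/0.0833333 → 6 → g, 0.53998/0.0416667 → 12 → m; chars gm.
Extended square: 0.02333/0.00833333 → 2, 0.03998/0.00416667 → 9; chars 29.

PO90gm29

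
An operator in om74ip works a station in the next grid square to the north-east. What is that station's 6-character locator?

Longitude subsquare i = 8; +1 → 9 = j.
Latitude subsquare p = 15; +1 → 16 = q.

OM74jq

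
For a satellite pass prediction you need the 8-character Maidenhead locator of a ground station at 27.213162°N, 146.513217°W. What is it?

BL67rf81

Offset from 180°W / 90°S: lon 33.48678°, lat 117.21316°.
Field (20°×10°, letters A–R): 33.48678/20 → 1 → B, 117.21316/10 → 11 → L; chars BL.
Square (2°×1°, digits 0–9): 13.48678/2 → 6, 7.21316/1 → 7; chars 67.
Subsquare (5′×2.5′, letters a–x): 1.48678/0.0833333 → 17 → r, 0.21316/0.0416667 → 5 → f; chars rf.
Extended square (30″×15″, digits 0–9): 0.07012/0.00833333 → 8, 0.00483/0.00416667 → 1; chars 81.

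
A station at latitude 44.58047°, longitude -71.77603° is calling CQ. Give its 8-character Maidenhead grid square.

Offset from 180°W / 90°S: lon 108.22397°, lat 134.58047°.
Field (20°×10°, letters A–R): lon ⌊108.22397/20⌋ = 5 → F; lat ⌊134.58047/10⌋ = 13 → N.
Square (2°×1°, digits 0–9): lon ⌊8.22397/2⌋ = 4; lat ⌊4.58047/1⌋ = 4.
Subsquare (5′×2.5′, letters a–x): lon ⌊0.22397/0.0833333⌋ = 2 → c; lat ⌊0.58047/0.0416667⌋ = 13 → n.
Extended square (30″×15″, digits 0–9): lon ⌊0.05730/0.00833333⌋ = 6; lat ⌊0.03880/0.00416667⌋ = 9.

FN44cn69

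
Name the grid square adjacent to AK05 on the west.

RK95

Longitude square 0; −1 → -1, wraps to 9, carry into field.
Longitude field A = 0; −1 → -1, wraps to 17 = R, wrapping around the antimeridian.
The latitude characters are unchanged.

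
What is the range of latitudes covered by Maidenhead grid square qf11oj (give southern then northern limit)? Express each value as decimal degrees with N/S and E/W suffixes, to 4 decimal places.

38.6250° S, 38.5833° S

Field Q=16, F=5: +16·20° lon, +5·10° lat → SW at lon 140°, lat -40°.
Square 1, 1: +1·2° lon, +1·1° lat → SW at lon 142°, lat -39°.
Subsquare o=14, j=9: +14·0.0833333° lon, +9·0.0416667° lat → SW at lon 143.167°, lat -38.625°.
Cell spans 0.0833333° lon × 0.0416667° lat.
south 38.6250° S, north 38.5833° S.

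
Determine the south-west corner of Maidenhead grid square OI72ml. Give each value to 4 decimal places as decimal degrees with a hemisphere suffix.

7.5417° S, 115.0000° E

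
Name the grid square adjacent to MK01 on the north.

MK02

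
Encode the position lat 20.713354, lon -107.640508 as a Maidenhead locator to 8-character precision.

Shift to the Maidenhead origin (180°W, 90°S): lon 72.35949, lat 110.71335.
Field: 72.35949/20 → 3 → D, 110.71335/10 → 11 → L; chars DL.
Square: 12.35949/2 → 6, 0.71335/1 → 0; chars 60.
Subsquare: 0.35949/0.0833333 → 4 → e, 0.71335/0.0416667 → 17 → r; chars er.
Extended square: 0.02616/0.00833333 → 3, 0.00502/0.00416667 → 1; chars 31.

DL60er31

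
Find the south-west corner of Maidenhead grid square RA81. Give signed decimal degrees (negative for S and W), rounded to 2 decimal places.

-89.00, 176.00

Field R=17, A=0: +17·20° lon, +0·10° lat → SW at lon 160°, lat -90°.
Square 8, 1: +8·2° lon, +1·1° lat → SW at lon 176°, lat -89°.
latitude -89.00, longitude 176.00.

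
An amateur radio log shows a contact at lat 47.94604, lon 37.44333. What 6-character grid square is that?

Add 180° to longitude and 90° to latitude: 217.4433, 137.9460.
Field: 217.4433/20 → 10 → K, 137.9460/10 → 13 → N; chars KN.
Square: 17.4433/2 → 8, 7.9460/1 → 7; chars 87.
Subsquare: 1.4433/0.0833333 → 17 → r, 0.9460/0.0416667 → 22 → w; chars rw.

KN87rw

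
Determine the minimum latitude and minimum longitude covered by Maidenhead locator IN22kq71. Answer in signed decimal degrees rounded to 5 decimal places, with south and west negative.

42.67083, -15.10833

Field I=8, N=13: +8·20° lon, +13·10° lat → SW at lon -20°, lat 40°.
Square 2, 2: +2·2° lon, +2·1° lat → SW at lon -16°, lat 42°.
Subsquare k=10, q=16: +10·0.0833333° lon, +16·0.0416667° lat → SW at lon -15.1667°, lat 42.6667°.
Extended square 7, 1: +7·0.00833333° lon, +1·0.00416667° lat → SW at lon -15.1083°, lat 42.6708°.
latitude 42.67083, longitude -15.10833.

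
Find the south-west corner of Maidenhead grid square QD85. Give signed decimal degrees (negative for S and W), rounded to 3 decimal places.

-55.000, 156.000

Field Q=16, D=3: +16·20° lon, +3·10° lat → SW at lon 140°, lat -60°.
Square 8, 5: +8·2° lon, +5·1° lat → SW at lon 156°, lat -55°.
latitude -55.000, longitude 156.000.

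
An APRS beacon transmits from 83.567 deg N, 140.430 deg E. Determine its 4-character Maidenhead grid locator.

QR03

Shift to the Maidenhead origin (180°W, 90°S): lon 320.43, lat 173.57.
Field (20°×10°, letters A–R): 320.43/20 → 16 → Q, 173.57/10 → 17 → R; chars QR.
Square (2°×1°, digits 0–9): 0.43/2 → 0, 3.57/1 → 3; chars 03.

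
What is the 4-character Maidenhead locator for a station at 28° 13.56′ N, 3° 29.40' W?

Shift to the Maidenhead origin (180°W, 90°S): lon 176.51, lat 118.23.
Field: lon ⌊176.51/20⌋ = 8 → I; lat ⌊118.23/10⌋ = 11 → L.
Square: lon ⌊16.51/2⌋ = 8; lat ⌊8.23/1⌋ = 8.

IL88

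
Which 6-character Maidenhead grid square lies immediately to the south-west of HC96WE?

Longitude subsquare w = 22; −1 → 21 = v.
Latitude subsquare e = 4; −1 → 3 = d.

HC96vd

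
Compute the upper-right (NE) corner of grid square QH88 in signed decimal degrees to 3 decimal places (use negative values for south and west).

Field Q=16, H=7: +16·20° lon, +7·10° lat → SW at lon 140°, lat -20°.
Square 8, 8: +8·2° lon, +8·1° lat → SW at lon 156°, lat -12°.
Cell spans 2° lon × 1° lat. NE corner is SW corner plus one full cell.
latitude -11.000, longitude 158.000.

-11.000, 158.000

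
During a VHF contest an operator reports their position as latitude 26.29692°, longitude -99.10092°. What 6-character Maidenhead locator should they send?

EL06kh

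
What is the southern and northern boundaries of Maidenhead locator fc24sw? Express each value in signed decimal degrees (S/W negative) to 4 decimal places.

Field F=5, C=2: +5·20° lon, +2·10° lat → SW at lon -80°, lat -70°.
Square 2, 4: +2·2° lon, +4·1° lat → SW at lon -76°, lat -66°.
Subsquare s=18, w=22: +18·0.0833333° lon, +22·0.0416667° lat → SW at lon -74.5°, lat -65.0833°.
Cell spans 0.0833333° lon × 0.0416667° lat.
south -65.0833, north -65.0417.

-65.0833, -65.0417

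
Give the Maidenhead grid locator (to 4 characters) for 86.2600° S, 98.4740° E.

Shift to the Maidenhead origin (180°W, 90°S): lon 278.47, lat 3.74.
Field (20°×10°, letters A–R): 278.47/20 → 13 → N, 3.74/10 → 0 → A; chars NA.
Square (2°×1°, digits 0–9): 18.47/2 → 9, 3.74/1 → 3; chars 93.

NA93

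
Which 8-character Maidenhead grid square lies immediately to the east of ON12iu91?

Longitude extended square 9; +1 → 10, wraps to 0, carry into subsquare.
Longitude subsquare i = 8; +1 → 9 = j.
The latitude characters are unchanged.

ON12ju01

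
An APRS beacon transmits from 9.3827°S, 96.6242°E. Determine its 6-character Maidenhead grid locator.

NI80ho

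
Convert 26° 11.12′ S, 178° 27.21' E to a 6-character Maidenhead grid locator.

RG93ft

Shift to the Maidenhead origin (180°W, 90°S): lon 358.4535, lat 63.8147.
Field: 358.4535/20 → 17 → R, 63.8147/10 → 6 → G; chars RG.
Square: 18.4535/2 → 9, 3.8147/1 → 3; chars 93.
Subsquare: 0.4535/0.0833333 → 5 → f, 0.8147/0.0416667 → 19 → t; chars ft.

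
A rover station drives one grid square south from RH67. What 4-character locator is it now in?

RH66

Latitude square 7; −1 → 6.
The longitude characters are unchanged.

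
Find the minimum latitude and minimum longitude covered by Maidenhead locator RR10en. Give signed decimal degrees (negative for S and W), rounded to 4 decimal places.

80.5417, 162.3333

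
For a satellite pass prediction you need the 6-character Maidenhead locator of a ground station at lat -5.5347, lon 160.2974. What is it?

Offset from 180°W / 90°S: lon 340.2974°, lat 84.4653°.
Field: lon ⌊340.2974/20⌋ = 17 → R; lat ⌊84.4653/10⌋ = 8 → I.
Square: lon ⌊0.2974/2⌋ = 0; lat ⌊4.4653/1⌋ = 4.
Subsquare: lon ⌊0.2974/0.0833333⌋ = 3 → d; lat ⌊0.4653/0.0416667⌋ = 11 → l.

RI04dl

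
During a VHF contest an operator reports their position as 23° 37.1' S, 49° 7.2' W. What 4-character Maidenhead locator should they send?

GG56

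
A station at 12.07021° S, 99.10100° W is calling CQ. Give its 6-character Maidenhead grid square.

EH07kw

Shift to the Maidenhead origin (180°W, 90°S): lon 80.8990, lat 77.9298.
Field: lon ⌊80.8990/20⌋ = 4 → E; lat ⌊77.9298/10⌋ = 7 → H.
Square: lon ⌊0.8990/2⌋ = 0; lat ⌊7.9298/1⌋ = 7.
Subsquare: lon ⌊0.8990/0.0833333⌋ = 10 → k; lat ⌊0.9298/0.0416667⌋ = 22 → w.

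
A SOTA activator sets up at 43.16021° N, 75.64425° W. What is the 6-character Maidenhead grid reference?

FN23ed

Add 180° to longitude and 90° to latitude: 104.3558, 133.1602.
Field: lon ⌊104.3558/20⌋ = 5 → F; lat ⌊133.1602/10⌋ = 13 → N.
Square: lon ⌊4.3558/2⌋ = 2; lat ⌊3.1602/1⌋ = 3.
Subsquare: lon ⌊0.3558/0.0833333⌋ = 4 → e; lat ⌊0.1602/0.0416667⌋ = 3 → d.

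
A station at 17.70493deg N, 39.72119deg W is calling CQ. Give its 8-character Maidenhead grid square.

Shift to the Maidenhead origin (180°W, 90°S): lon 140.27881, lat 107.70493.
Field (20°×10°, letters A–R): 140.27881/20 → 7 → H, 107.70493/10 → 10 → K; chars HK.
Square (2°×1°, digits 0–9): 0.27881/2 → 0, 7.70493/1 → 7; chars 07.
Subsquare (5′×2.5′, letters a–x): 0.27881/0.0833333 → 3 → d, 0.70493/0.0416667 → 16 → q; chars dq.
Extended square (30″×15″, digits 0–9): 0.02881/0.00833333 → 3, 0.03826/0.00416667 → 9; chars 39.

HK07dq39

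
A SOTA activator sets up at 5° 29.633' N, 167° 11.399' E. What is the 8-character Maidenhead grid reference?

Shift to the Maidenhead origin (180°W, 90°S): lon 347.18998, lat 95.49388.
Field (20°×10°, letters A–R): 347.18998/20 → 17 → R, 95.49388/10 → 9 → J; chars RJ.
Square (2°×1°, digits 0–9): 7.18998/2 → 3, 5.49388/1 → 5; chars 35.
Subsquare (5′×2.5′, letters a–x): 1.18998/0.0833333 → 14 → o, 0.49388/0.0416667 → 11 → l; chars ol.
Extended square (30″×15″, digits 0–9): 0.02332/0.00833333 → 2, 0.03555/0.00416667 → 8; chars 28.

RJ35ol28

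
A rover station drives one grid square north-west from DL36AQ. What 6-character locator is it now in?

DL26xr

Longitude subsquare a = 0; −1 → -1, wraps to 23 = x, carry into square.
Longitude square 3; −1 → 2.
Latitude subsquare q = 16; +1 → 17 = r.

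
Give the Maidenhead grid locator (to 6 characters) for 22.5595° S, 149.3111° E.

Add 180° to longitude and 90° to latitude: 329.3111, 67.4405.
Field: 329.3111/20 → 16 → Q, 67.4405/10 → 6 → G; chars QG.
Square: 9.3111/2 → 4, 7.4405/1 → 7; chars 47.
Subsquare: 1.3111/0.0833333 → 15 → p, 0.4405/0.0416667 → 10 → k; chars pk.

QG47pk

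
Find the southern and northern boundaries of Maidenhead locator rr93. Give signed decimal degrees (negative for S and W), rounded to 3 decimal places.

83.000, 84.000

Field R=17, R=17: +17·20° lon, +17·10° lat → SW at lon 160°, lat 80°.
Square 9, 3: +9·2° lon, +3·1° lat → SW at lon 178°, lat 83°.
Cell spans 2° lon × 1° lat.
south 83.000, north 84.000.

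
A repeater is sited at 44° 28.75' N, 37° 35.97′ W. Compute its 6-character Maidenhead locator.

HN14el

Shift to the Maidenhead origin (180°W, 90°S): lon 142.4005, lat 134.4792.
Field: lon ⌊142.4005/20⌋ = 7 → H; lat ⌊134.4792/10⌋ = 13 → N.
Square: lon ⌊2.4005/2⌋ = 1; lat ⌊4.4792/1⌋ = 4.
Subsquare: lon ⌊0.4005/0.0833333⌋ = 4 → e; lat ⌊0.4792/0.0416667⌋ = 11 → l.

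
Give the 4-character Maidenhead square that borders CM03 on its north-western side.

Longitude square 0; −1 → -1, wraps to 9, carry into field.
Longitude field C = 2; −1 → 1 = B.
Latitude square 3; +1 → 4.

BM94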